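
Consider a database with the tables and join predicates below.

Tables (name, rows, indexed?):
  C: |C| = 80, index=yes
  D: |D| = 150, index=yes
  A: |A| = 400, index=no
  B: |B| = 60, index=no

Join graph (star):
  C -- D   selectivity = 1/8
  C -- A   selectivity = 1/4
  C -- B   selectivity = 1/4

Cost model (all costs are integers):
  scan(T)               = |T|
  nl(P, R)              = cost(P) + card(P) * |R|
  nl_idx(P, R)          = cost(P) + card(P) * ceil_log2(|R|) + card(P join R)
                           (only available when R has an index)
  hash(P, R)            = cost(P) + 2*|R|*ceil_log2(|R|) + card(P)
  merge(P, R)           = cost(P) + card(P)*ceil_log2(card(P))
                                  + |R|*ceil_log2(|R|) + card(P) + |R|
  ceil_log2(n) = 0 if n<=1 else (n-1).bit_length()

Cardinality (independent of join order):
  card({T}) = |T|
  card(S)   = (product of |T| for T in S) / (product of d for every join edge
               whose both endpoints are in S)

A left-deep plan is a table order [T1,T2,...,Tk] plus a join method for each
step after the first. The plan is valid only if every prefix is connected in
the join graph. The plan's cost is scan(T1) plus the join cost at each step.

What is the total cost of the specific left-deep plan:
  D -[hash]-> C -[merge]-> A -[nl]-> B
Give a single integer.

step 1: scan D: cost=150, card=150
step 2: join C via hash
    card(P join C) = 150*80/(8) = 1500
    cost = 150 + 2*80*7 + 150 = 1420
step 3: join A via merge
    card(P join A) = 1500*400/(4) = 150000
    cost = 1420 + 1500*11 + 400*9 + 1500 + 400 = 23420
step 4: join B via nl
    card(P join B) = 150000*60/(4) = 2250000
    cost = 23420 + 150000*60 = 9023420

9023420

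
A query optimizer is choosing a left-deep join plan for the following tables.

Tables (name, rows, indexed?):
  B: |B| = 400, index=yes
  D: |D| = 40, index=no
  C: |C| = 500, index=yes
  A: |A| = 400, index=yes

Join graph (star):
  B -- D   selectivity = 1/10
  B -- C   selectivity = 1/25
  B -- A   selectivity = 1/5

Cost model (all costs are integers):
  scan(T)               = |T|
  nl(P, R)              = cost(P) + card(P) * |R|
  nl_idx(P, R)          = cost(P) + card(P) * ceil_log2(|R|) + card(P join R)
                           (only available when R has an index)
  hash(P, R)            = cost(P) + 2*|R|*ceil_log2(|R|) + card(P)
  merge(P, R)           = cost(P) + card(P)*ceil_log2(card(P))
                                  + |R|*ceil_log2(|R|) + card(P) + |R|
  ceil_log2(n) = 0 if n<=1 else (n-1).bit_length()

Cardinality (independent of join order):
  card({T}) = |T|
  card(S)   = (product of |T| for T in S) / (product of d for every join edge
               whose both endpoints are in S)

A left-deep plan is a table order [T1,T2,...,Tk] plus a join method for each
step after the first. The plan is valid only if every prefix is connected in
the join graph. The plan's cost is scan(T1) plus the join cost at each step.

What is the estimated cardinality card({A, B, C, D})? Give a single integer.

2560000

Tables in S: A(400), B(400), C(500), D(40)
Edges inside S: B-D(d=10), B-C(d=25), B-A(d=5)
numerator = 400 * 400 * 500 * 40 = 3200000000
denominator = 10 * 25 * 5 = 1250
card(S) = 3200000000 / 1250 = 2560000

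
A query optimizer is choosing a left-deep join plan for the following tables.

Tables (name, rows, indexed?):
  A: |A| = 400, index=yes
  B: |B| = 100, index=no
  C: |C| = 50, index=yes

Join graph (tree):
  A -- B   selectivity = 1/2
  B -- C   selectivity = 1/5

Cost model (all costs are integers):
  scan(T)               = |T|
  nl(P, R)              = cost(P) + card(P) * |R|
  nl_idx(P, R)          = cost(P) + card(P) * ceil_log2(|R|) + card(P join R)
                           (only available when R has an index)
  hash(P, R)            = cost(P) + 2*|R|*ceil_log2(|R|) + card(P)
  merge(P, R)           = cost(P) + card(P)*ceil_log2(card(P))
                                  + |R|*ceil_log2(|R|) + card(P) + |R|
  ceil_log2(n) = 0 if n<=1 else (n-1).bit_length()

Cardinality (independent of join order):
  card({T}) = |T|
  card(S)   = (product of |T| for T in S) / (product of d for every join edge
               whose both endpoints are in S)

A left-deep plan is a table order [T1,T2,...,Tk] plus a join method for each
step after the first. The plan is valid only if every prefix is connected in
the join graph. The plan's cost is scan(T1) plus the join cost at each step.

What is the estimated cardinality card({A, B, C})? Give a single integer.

200000

Tables in S: A(400), B(100), C(50)
Edges inside S: A-B(d=2), B-C(d=5)
numerator = 400 * 100 * 50 = 2000000
denominator = 2 * 5 = 10
card(S) = 2000000 / 10 = 200000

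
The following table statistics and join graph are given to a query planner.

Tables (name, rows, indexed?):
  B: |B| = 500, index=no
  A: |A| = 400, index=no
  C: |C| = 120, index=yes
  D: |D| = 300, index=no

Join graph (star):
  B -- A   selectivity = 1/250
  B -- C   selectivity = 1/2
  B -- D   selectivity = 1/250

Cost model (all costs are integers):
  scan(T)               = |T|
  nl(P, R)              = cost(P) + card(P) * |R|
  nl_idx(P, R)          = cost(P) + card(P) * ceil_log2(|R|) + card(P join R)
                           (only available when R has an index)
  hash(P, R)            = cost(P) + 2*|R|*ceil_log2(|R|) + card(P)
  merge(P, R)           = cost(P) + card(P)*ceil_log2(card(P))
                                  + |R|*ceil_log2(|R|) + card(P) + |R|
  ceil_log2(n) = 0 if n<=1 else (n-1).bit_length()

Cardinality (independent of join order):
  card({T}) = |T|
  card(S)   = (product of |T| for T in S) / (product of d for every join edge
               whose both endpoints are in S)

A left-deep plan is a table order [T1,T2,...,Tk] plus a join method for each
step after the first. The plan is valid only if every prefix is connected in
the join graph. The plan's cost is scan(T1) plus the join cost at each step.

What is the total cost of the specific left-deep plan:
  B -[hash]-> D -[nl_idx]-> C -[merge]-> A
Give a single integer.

662600

step 1: scan B: cost=500, card=500
step 2: join D via hash
    card(P join D) = 500*300/(250) = 600
    cost = 500 + 2*300*9 + 500 = 6400
step 3: join C via nl_idx
    card(P join C) = 600*120/(2) = 36000
    cost = 6400 + 600*7 + 36000 = 46600
step 4: join A via merge
    card(P join A) = 36000*400/(250) = 57600
    cost = 46600 + 36000*16 + 400*9 + 36000 + 400 = 662600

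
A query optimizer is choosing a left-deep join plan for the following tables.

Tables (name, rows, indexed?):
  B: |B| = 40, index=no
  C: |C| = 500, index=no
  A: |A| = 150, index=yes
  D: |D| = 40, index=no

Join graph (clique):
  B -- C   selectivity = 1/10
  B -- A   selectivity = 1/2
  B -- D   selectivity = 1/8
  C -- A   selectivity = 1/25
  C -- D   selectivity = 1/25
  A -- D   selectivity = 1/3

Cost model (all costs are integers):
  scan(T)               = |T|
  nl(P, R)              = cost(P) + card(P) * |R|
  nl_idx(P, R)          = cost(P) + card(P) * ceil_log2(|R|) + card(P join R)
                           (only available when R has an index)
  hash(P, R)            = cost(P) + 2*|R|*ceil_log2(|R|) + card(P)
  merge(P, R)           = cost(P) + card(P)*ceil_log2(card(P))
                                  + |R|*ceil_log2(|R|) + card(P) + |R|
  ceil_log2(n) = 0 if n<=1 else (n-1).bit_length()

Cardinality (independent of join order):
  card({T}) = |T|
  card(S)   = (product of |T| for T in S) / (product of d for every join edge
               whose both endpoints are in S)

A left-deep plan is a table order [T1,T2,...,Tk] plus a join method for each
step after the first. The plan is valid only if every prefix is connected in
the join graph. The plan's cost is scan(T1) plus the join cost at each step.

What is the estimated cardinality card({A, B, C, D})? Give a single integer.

400

Tables in S: A(150), B(40), C(500), D(40)
Edges inside S: B-C(d=10), B-A(d=2), B-D(d=8), C-A(d=25), C-D(d=25), A-D(d=3)
numerator = 150 * 40 * 500 * 40 = 120000000
denominator = 10 * 2 * 8 * 25 * 25 * 3 = 300000
card(S) = 120000000 / 300000 = 400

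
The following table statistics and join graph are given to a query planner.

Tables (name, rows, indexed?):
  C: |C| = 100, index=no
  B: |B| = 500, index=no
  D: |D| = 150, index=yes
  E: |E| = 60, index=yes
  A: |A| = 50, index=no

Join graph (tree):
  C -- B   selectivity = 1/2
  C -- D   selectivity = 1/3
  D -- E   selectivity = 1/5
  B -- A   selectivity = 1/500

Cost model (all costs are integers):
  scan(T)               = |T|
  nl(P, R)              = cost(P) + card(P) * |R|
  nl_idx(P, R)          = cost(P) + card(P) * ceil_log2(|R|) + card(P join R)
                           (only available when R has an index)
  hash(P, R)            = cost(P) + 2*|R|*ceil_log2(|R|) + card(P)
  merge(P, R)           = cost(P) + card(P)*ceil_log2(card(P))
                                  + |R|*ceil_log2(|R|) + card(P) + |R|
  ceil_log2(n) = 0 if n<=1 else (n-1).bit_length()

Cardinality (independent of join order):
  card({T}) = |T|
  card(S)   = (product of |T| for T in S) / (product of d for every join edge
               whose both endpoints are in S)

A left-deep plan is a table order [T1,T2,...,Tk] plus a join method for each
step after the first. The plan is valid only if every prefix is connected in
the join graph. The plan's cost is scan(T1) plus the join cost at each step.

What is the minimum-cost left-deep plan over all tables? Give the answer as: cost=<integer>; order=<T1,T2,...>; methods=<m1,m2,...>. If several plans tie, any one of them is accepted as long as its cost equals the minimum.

cost=133370; order=B,A,C,D,E; methods=hash,merge,hash,hash

Selinger DP (subsets sized 1..n):
  {C}: scan cost=100, card=100
  {B}: scan cost=500, card=500
  {D}: scan cost=150, card=150
  {E}: scan cost=60, card=60
  {A}: scan cost=50, card=50
  {BC}: card=25000; try (C,hash)→2400, (B,merge)→5900, (C,merge)→6300, (B,hash)→9200, (B,nl)→50100, (C,nl)→50500; best=2400 via (C,hash)
  {CD}: card=5000; try (C,hash)→1700, (D,merge)→2250, (C,merge)→2300, (D,hash)→2600, (D,nl_idx)→5900, (D,nl)→15100 …(+1); best=1700 via (C,hash)
  {AB}: card=50; try (A,hash)→1600, (B,merge)→5400, (A,merge)→5850, (B,hash)→9100, (B,nl)→25050, (A,nl)→25500; best=1600 via (A,hash)
  {DE}: card=1800; try (E,hash)→1020, (D,merge)→1830, (E,merge)→1920, (D,nl_idx)→2340, (D,hash)→2520, (E,nl_idx)→2850 …(+2); best=1020 via (E,hash)
  {BCD}: card=1250000; try (B,hash)→15700, (D,hash)→29800, (B,merge)→76700, (D,merge)→403750, (D,nl_idx)→1452400, (B,nl)→2501700 …(+1); best=15700 via (B,hash)
  {ABC}: card=2500; try (C,merge)→2750, (C,hash)→3050, (C,nl)→6600, (A,hash)→28000, (A,merge)→402750, (A,nl)→1252400; best=2750 via (C,merge)
  {CDE}: card=60000; try (C,hash)→4220, (E,hash)→7420, (C,merge)→23420, (E,merge)→72120, (E,nl_idx)→91700, (C,nl)→181020 …(+1); best=4220 via (C,hash)
  {BCDE}: card=15000000; try (B,hash)→73220, (B,merge)→1029220, (E,hash)→1266420, (E,nl_idx)→22515700, (E,merge)→27516120, (B,nl)→30004220 …(+1); best=73220 via (B,hash)
  {ABCD}: card=125000; try (D,hash)→7650, (D,merge)→36600, (D,nl_idx)→147750, (D,nl)→377750, (A,hash)→1266300, (A,merge)→27516050 …(+1); best=7650 via (D,hash)
  {ABCDE}: card=1500000; try (E,hash)→133370, (E,nl_idx)→2257650, (E,merge)→2258070, (E,nl)→7507650, (A,hash)→15073820, (A,merge)→375073570 …(+1); best=133370 via (E,hash)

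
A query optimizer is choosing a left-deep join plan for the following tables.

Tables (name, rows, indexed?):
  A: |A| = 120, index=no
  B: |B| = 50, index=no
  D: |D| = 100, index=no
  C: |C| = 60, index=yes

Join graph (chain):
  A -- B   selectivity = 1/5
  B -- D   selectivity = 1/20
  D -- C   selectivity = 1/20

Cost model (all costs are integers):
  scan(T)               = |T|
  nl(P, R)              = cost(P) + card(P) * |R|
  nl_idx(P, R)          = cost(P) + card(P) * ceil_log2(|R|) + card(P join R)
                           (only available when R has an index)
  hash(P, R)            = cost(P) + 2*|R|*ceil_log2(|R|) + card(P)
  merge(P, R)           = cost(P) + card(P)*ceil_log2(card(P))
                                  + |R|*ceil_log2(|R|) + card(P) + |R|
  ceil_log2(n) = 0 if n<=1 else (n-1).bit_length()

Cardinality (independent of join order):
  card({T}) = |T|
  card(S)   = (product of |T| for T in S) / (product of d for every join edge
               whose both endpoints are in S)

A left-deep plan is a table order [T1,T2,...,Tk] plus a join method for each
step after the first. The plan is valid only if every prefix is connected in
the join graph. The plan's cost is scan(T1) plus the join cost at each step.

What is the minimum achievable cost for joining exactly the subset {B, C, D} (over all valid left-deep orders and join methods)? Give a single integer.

Selinger DP over subsets of {B,C,D}:
  {B}: scan cost=50, card=50
  {D}: scan cost=100, card=100
  {C}: scan cost=60, card=60
  {BD}: card=250; try (B,hash)→800, (D,merge)→1200, (B,merge)→1250, (D,hash)→1500, (D,nl)→5050, (B,nl)→5100; best=800 via (B,hash)
  {CD}: card=300; try (C,hash)→920, (C,nl_idx)→1000, (D,merge)→1280, (C,merge)→1320, (D,hash)→1520, (D,nl)→6060 …(+1); best=920 via (C,hash)
  {BCD}: card=750; try (C,hash)→1770, (B,hash)→1820, (C,nl_idx)→3050, (C,merge)→3470, (B,merge)→4270, (C,nl)→15800 …(+1); best=1770 via (C,hash)

1770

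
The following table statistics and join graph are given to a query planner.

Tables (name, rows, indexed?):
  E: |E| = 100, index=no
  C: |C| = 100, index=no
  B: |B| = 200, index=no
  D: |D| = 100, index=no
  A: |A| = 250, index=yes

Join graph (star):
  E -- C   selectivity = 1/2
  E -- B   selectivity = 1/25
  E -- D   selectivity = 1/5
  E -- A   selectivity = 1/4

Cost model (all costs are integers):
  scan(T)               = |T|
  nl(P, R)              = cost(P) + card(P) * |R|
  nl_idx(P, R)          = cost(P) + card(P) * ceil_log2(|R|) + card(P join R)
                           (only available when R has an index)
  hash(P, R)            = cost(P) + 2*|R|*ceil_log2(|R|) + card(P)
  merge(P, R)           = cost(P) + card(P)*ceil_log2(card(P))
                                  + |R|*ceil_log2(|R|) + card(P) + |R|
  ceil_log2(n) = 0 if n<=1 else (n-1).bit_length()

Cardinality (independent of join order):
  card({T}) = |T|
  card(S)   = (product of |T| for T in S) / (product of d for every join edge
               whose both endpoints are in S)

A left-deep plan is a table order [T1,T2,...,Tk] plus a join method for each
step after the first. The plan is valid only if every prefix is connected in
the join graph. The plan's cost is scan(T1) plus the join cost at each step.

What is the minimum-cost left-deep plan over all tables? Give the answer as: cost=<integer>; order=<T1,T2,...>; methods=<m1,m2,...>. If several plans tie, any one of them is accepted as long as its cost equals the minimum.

Selinger DP (subsets sized 1..n):
  {E}: scan cost=100, card=100
  {C}: scan cost=100, card=100
  {B}: scan cost=200, card=200
  {D}: scan cost=100, card=100
  {A}: scan cost=250, card=250
  {CE}: card=5000; try (E,hash)→1600, (C,hash)→1600, (E,merge)→1700, (C,merge)→1700, (E,nl)→10100, (C,nl)→10100; best=1600 via (E,hash)
  {BE}: card=800; try (E,hash)→1800, (B,merge)→2700, (E,merge)→2800, (B,hash)→3400, (B,nl)→20100, (E,nl)→20200; best=1800 via (E,hash)
  {DE}: card=2000; try (E,hash)→1600, (D,hash)→1600, (E,merge)→1700, (D,merge)→1700, (E,nl)→10100, (D,nl)→10100; best=1600 via (E,hash)
  {AE}: card=6250; try (E,hash)→1900, (A,merge)→3150, (E,merge)→3300, (A,hash)→4200, (A,nl_idx)→7150, (A,nl)→25100 …(+1); best=1900 via (E,hash)
  {BCE}: card=40000; try (C,hash)→4000, (B,hash)→9800, (C,merge)→11400, (B,merge)→73400, (C,nl)→81800, (B,nl)→1001600; best=4000 via (C,hash)
  {CDE}: card=100000; try (C,hash)→5000, (D,hash)→8000, (C,merge)→26400, (D,merge)→72400, (C,nl)→201600, (D,nl)→501600; best=5000 via (C,hash)
  {ACE}: card=312500; try (C,hash)→9550, (A,hash)→10600, (A,merge)→73850, (C,merge)→90200, (A,nl_idx)→354100, (C,nl)→626900 …(+1); best=9550 via (C,hash)
  {BDE}: card=16000; try (D,hash)→4000, (B,hash)→6800, (D,merge)→11400, (B,merge)→27400, (D,nl)→81800, (B,nl)→401600; best=4000 via (D,hash)
  {ABE}: card=50000; try (A,hash)→6600, (B,hash)→11350, (A,merge)→12850, (A,nl_idx)→58200, (B,merge)→91200, (A,nl)→201800 …(+1); best=6600 via (A,hash)
  {ADE}: card=125000; try (A,hash)→7600, (D,hash)→9550, (A,merge)→27850, (D,merge)→90200, (A,nl_idx)→142600, (A,nl)→501600 …(+1); best=7600 via (A,hash)
  {BCDE}: card=800000; try (C,hash)→21400, (D,hash)→45400, (B,hash)→108200, (C,merge)→244800, (D,merge)→684800, (C,nl)→1604000 …(+3); best=21400 via (C,hash)
  {ABCE}: card=2500000; try (A,hash)→48000, (C,hash)→58000, (B,hash)→325250, (A,merge)→686250, (C,merge)→857400, (A,nl_idx)→2824000 …(+4); best=48000 via (A,hash)
  {ACDE}: card=6250000; try (A,hash)→109000, (C,hash)→134000, (D,hash)→323450, (A,merge)→1807250, (C,merge)→2258400, (D,merge)→6260350 …(+4); best=109000 via (A,hash)
  {ABDE}: card=1000000; try (A,hash)→24000, (D,hash)→58000, (B,hash)→135800, (A,merge)→246250, (D,merge)→857400, (A,nl_idx)→1132000 …(+4); best=24000 via (A,hash)
  {ABCDE}: card=50000000; try (A,hash)→825400, (C,hash)→1025400, (D,hash)→2549400, (B,hash)→6362200, (A,merge)→16823650, (C,merge)→21024800 …(+7); best=825400 via (A,hash)

cost=825400; order=B,E,D,C,A; methods=hash,hash,hash,hash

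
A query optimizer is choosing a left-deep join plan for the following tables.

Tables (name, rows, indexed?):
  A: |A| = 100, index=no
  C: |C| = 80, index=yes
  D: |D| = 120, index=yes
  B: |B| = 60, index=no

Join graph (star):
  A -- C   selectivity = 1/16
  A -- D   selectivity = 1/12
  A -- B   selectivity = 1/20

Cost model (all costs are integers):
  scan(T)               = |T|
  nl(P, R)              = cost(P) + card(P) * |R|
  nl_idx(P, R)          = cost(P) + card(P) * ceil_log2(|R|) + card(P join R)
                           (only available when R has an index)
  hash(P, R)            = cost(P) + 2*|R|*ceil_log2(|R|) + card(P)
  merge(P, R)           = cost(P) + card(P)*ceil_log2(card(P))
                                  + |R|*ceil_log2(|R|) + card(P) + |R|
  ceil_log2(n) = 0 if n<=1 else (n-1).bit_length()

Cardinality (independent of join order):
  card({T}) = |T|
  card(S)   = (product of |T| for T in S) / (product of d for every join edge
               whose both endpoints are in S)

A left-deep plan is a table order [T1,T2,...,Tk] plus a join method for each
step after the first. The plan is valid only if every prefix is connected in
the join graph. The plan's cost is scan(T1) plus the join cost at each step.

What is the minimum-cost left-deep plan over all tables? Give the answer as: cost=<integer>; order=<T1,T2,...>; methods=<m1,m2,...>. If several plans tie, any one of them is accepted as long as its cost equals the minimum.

Selinger DP (subsets sized 1..n):
  {A}: scan cost=100, card=100
  {C}: scan cost=80, card=80
  {D}: scan cost=120, card=120
  {B}: scan cost=60, card=60
  {AC}: card=500; try (C,nl_idx)→1300, (C,hash)→1320, (A,merge)→1520, (C,merge)→1540, (A,hash)→1560, (A,nl)→8080 …(+1); best=1300 via (C,nl_idx)
  {AD}: card=1000; try (A,hash)→1640, (D,nl_idx)→1800, (D,merge)→1860, (D,hash)→1880, (A,merge)→1880, (D,nl)→12100 …(+1); best=1640 via (A,hash)
  {AB}: card=300; try (B,hash)→920, (A,merge)→1280, (B,merge)→1320, (A,hash)→1520, (A,nl)→6060, (B,nl)→6100; best=920 via (B,hash)
  {ACD}: card=5000; try (D,hash)→3480, (C,hash)→3760, (D,merge)→7260, (D,nl_idx)→9800, (C,merge)→13280, (C,nl_idx)→13640 …(+2); best=3480 via (D,hash)
  {ABC}: card=1500; try (C,hash)→2340, (B,hash)→2520, (C,nl_idx)→4520, (C,merge)→4560, (B,merge)→6720, (C,nl)→24920 …(+1); best=2340 via (C,hash)
  {ABD}: card=3000; try (D,hash)→2900, (B,hash)→3360, (D,merge)→4880, (D,nl_idx)→6020, (B,merge)→13060, (D,nl)→36920 …(+1); best=2900 via (D,hash)
  {ABCD}: card=15000; try (D,hash)→5520, (C,hash)→7020, (B,hash)→9200, (D,merge)→21300, (D,nl_idx)→27840, (C,nl_idx)→38900 …(+5); best=5520 via (D,hash)

cost=5520; order=A,B,C,D; methods=hash,hash,hash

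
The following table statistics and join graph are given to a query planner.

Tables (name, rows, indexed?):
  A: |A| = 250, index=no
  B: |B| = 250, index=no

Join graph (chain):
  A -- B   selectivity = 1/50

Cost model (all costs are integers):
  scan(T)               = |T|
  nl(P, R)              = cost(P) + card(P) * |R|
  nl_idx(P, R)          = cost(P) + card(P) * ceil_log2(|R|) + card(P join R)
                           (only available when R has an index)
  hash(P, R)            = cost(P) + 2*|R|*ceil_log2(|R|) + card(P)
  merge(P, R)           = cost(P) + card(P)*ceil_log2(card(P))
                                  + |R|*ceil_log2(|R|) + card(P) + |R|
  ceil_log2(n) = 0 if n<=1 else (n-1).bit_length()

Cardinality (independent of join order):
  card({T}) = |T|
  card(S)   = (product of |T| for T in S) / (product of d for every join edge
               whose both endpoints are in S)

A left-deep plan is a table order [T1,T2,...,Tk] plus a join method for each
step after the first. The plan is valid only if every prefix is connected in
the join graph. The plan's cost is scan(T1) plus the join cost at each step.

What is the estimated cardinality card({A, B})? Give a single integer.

1250

Tables in S: A(250), B(250)
Edges inside S: A-B(d=50)
numerator = 250 * 250 = 62500
denominator = 50 = 50
card(S) = 62500 / 50 = 1250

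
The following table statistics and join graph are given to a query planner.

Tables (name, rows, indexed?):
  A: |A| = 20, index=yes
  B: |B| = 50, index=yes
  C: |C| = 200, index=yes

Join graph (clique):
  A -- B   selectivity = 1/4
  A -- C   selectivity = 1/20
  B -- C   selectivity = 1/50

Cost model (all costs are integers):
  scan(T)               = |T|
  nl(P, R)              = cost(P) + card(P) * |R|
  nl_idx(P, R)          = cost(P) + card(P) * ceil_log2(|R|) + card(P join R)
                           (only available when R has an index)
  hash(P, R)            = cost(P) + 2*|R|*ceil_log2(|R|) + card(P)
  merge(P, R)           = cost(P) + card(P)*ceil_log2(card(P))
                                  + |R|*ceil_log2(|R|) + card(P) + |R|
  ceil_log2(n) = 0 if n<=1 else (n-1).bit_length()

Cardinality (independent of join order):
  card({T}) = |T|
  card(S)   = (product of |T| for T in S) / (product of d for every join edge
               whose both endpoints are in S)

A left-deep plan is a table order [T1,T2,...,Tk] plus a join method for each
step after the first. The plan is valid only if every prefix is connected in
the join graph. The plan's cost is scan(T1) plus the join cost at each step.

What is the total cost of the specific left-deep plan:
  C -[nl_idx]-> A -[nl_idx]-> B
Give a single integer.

step 1: scan C: cost=200, card=200
step 2: join A via nl_idx
    card(P join A) = 200*20/(20) = 200
    cost = 200 + 200*5 + 200 = 1400
step 3: join B via nl_idx
    card(P join B) = 200*50/(4*50) = 50
    cost = 1400 + 200*6 + 50 = 2650

2650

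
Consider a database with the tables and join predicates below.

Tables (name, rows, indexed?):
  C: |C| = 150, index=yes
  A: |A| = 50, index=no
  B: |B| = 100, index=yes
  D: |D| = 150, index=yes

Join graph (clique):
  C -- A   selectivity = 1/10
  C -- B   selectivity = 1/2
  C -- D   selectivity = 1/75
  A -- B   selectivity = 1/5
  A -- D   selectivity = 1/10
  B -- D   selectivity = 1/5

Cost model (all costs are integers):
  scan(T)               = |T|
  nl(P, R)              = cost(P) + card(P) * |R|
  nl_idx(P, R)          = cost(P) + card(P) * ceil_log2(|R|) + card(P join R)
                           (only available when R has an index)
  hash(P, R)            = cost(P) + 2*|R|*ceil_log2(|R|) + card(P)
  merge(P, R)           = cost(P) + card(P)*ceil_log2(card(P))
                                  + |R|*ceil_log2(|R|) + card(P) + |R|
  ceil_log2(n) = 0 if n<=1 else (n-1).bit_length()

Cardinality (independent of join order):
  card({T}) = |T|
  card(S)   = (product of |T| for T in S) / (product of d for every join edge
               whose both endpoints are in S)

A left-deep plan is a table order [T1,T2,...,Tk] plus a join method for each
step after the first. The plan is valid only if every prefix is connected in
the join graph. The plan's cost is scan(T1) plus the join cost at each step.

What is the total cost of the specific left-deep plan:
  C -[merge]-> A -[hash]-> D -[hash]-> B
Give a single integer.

6550

step 1: scan C: cost=150, card=150
step 2: join A via merge
    card(P join A) = 150*50/(10) = 750
    cost = 150 + 150*8 + 50*6 + 150 + 50 = 1850
step 3: join D via hash
    card(P join D) = 750*150/(75*10) = 150
    cost = 1850 + 2*150*8 + 750 = 5000
step 4: join B via hash
    card(P join B) = 150*100/(2*5*5) = 300
    cost = 5000 + 2*100*7 + 150 = 6550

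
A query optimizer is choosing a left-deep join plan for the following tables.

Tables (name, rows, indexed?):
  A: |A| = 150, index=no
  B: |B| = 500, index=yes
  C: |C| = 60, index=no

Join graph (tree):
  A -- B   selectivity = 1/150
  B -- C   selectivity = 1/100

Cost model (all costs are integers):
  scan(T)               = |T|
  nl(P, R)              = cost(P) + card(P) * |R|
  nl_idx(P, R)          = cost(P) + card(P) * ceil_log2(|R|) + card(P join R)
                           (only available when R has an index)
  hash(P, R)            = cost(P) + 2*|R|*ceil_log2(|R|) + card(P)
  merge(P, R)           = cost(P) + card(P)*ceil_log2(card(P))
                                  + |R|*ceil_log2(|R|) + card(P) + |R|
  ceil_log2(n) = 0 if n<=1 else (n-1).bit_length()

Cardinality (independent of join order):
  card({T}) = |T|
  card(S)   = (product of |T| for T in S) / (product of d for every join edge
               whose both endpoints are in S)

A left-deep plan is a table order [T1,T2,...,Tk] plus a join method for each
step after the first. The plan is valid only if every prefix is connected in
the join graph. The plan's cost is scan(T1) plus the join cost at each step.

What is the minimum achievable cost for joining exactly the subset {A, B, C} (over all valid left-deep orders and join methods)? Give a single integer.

Selinger DP over subsets of {A,B,C}:
  {A}: scan cost=150, card=150
  {B}: scan cost=500, card=500
  {C}: scan cost=60, card=60
  {AB}: card=500; try (B,nl_idx)→2000, (A,hash)→3400, (B,merge)→6500, (A,merge)→6850, (B,hash)→9300, (B,nl)→75150 …(+1); best=2000 via (B,nl_idx)
  {BC}: card=300; try (B,nl_idx)→900, (C,hash)→1720, (B,merge)→5480, (C,merge)→5920, (B,hash)→9120, (B,nl)→30060 …(+1); best=900 via (B,nl_idx)
  {ABC}: card=300; try (C,hash)→3220, (A,hash)→3600, (A,merge)→5250, (C,merge)→7420, (C,nl)→32000, (A,nl)→45900; best=3220 via (C,hash)

3220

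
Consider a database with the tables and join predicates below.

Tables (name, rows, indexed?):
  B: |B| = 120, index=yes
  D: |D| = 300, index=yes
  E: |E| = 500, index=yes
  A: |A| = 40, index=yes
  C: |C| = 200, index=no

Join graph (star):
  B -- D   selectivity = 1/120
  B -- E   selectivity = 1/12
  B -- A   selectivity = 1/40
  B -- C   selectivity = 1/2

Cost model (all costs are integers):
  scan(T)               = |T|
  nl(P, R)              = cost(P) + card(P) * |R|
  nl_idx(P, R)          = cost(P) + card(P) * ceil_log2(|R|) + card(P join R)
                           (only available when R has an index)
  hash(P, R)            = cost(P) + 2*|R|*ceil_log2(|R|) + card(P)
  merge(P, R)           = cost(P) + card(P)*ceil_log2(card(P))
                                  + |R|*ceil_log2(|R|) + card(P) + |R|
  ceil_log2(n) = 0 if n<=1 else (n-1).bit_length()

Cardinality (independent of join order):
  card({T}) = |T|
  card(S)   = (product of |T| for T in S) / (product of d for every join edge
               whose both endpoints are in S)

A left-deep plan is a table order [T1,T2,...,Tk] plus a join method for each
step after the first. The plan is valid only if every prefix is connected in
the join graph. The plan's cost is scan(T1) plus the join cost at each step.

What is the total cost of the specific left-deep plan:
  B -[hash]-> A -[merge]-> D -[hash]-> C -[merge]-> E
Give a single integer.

step 1: scan B: cost=120, card=120
step 2: join A via hash
    card(P join A) = 120*40/(40) = 120
    cost = 120 + 2*40*6 + 120 = 720
step 3: join D via merge
    card(P join D) = 120*300/(120) = 300
    cost = 720 + 120*7 + 300*9 + 120 + 300 = 4680
step 4: join C via hash
    card(P join C) = 300*200/(2) = 30000
    cost = 4680 + 2*200*8 + 300 = 8180
step 5: join E via merge
    card(P join E) = 30000*500/(12) = 1250000
    cost = 8180 + 30000*15 + 500*9 + 30000 + 500 = 493180

493180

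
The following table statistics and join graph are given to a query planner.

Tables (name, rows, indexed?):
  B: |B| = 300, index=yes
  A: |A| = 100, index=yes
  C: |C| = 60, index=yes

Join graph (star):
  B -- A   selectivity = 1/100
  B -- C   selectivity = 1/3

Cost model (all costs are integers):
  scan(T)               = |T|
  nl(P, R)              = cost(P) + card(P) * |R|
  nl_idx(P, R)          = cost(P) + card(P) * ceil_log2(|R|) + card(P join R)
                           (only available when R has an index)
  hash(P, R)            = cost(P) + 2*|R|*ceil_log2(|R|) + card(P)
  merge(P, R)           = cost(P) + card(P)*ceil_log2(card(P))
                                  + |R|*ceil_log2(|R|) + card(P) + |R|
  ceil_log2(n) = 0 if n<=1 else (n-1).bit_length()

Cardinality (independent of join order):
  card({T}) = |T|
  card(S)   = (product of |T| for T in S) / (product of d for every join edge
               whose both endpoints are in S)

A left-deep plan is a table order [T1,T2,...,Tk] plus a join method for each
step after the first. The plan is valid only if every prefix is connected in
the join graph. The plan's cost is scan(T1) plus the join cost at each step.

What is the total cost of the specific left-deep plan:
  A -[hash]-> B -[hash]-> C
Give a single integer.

6620

step 1: scan A: cost=100, card=100
step 2: join B via hash
    card(P join B) = 100*300/(100) = 300
    cost = 100 + 2*300*9 + 100 = 5600
step 3: join C via hash
    card(P join C) = 300*60/(3) = 6000
    cost = 5600 + 2*60*6 + 300 = 6620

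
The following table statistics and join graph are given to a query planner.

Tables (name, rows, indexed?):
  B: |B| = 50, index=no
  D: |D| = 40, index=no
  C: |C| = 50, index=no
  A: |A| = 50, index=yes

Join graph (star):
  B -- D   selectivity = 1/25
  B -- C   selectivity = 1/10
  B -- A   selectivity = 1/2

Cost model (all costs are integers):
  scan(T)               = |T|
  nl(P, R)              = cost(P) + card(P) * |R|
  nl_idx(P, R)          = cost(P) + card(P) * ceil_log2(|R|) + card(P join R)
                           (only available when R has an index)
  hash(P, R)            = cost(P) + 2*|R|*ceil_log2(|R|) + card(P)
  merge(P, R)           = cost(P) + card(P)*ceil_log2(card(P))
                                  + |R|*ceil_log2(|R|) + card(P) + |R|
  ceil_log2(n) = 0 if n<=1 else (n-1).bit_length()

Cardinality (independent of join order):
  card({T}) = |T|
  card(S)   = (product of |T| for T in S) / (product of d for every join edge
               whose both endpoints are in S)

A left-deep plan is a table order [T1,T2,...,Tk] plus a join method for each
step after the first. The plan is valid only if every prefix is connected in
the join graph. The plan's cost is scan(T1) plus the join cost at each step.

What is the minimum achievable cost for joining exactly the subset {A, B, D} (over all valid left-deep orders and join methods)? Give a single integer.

1260

Selinger DP over subsets of {A,B,D}:
  {B}: scan cost=50, card=50
  {D}: scan cost=40, card=40
  {A}: scan cost=50, card=50
  {BD}: card=80; try (D,hash)→580, (B,merge)→670, (D,merge)→680, (B,hash)→680, (B,nl)→2040, (D,nl)→2050; best=580 via (D,hash)
  {AB}: card=1250; try (B,hash)→700, (A,hash)→700, (B,merge)→750, (A,merge)→750, (A,nl_idx)→1600, (B,nl)→2550 …(+1); best=700 via (B,hash)
  {ABD}: card=2000; try (A,hash)→1260, (A,merge)→1570, (D,hash)→2430, (A,nl_idx)→3060, (A,nl)→4580, (D,merge)→15980 …(+1); best=1260 via (A,hash)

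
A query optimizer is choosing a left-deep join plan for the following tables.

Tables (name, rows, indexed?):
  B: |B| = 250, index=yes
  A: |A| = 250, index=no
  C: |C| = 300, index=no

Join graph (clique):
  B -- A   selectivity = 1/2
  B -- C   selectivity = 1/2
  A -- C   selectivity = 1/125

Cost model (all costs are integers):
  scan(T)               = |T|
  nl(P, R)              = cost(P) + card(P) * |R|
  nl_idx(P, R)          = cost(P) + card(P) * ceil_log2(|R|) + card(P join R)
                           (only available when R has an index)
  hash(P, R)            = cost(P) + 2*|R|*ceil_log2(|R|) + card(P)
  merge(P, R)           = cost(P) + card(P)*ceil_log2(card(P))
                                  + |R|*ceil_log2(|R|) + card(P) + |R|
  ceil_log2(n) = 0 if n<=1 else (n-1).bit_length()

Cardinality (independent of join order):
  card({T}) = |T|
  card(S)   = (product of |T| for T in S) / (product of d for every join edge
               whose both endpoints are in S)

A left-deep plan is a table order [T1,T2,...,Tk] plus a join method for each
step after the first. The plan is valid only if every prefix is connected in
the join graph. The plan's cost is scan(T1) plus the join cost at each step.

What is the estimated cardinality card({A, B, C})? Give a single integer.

Tables in S: A(250), B(250), C(300)
Edges inside S: B-A(d=2), B-C(d=2), A-C(d=125)
numerator = 250 * 250 * 300 = 18750000
denominator = 2 * 2 * 125 = 500
card(S) = 18750000 / 500 = 37500

37500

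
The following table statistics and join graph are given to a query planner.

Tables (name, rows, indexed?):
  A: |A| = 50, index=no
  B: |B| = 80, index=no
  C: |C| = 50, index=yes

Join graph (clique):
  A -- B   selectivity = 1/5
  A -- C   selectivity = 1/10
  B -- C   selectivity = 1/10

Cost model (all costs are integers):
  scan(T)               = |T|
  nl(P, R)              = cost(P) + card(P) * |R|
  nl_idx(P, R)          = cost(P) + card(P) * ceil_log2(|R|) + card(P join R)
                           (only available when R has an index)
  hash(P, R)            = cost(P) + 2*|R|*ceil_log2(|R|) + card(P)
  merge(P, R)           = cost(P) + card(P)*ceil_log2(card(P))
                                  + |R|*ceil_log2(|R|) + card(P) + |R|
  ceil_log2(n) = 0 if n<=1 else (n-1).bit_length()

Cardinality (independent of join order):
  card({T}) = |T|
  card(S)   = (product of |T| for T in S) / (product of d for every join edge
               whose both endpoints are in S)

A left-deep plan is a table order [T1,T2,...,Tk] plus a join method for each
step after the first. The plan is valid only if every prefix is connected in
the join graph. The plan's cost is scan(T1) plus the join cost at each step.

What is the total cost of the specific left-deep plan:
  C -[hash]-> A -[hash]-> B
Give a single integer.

step 1: scan C: cost=50, card=50
step 2: join A via hash
    card(P join A) = 50*50/(10) = 250
    cost = 50 + 2*50*6 + 50 = 700
step 3: join B via hash
    card(P join B) = 250*80/(5*10) = 400
    cost = 700 + 2*80*7 + 250 = 2070

2070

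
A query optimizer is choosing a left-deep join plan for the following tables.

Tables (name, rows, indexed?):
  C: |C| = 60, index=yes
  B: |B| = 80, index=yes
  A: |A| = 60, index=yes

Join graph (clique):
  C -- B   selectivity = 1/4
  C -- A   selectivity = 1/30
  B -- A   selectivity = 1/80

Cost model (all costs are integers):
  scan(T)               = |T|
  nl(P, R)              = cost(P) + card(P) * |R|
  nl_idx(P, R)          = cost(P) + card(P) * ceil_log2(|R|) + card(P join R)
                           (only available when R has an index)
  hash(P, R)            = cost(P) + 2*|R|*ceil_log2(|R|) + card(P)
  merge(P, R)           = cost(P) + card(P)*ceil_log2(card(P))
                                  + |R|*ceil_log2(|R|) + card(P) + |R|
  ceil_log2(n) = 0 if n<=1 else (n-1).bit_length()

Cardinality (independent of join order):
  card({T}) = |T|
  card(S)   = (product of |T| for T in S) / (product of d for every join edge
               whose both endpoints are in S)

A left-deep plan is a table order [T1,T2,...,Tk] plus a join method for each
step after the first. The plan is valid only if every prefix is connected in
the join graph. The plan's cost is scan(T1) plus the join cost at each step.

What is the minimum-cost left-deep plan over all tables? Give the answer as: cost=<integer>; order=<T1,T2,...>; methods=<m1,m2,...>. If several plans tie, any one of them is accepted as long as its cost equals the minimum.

cost=930; order=A,B,C; methods=nl_idx,nl_idx

Selinger DP (subsets sized 1..n):
  {C}: scan cost=60, card=60
  {B}: scan cost=80, card=80
  {A}: scan cost=60, card=60
  {BC}: card=1200; try (C,hash)→880, (B,merge)→1120, (C,merge)→1140, (B,hash)→1240, (B,nl_idx)→1680, (C,nl_idx)→1760 …(+2); best=880 via (C,hash)
  {AC}: card=120; try (C,nl_idx)→540, (A,nl_idx)→540, (C,hash)→840, (A,hash)→840, (C,merge)→900, (A,merge)→900 …(+2); best=540 via (C,nl_idx)
  {AB}: card=60; try (B,nl_idx)→540, (A,nl_idx)→620, (A,hash)→880, (B,merge)→1120, (A,merge)→1140, (B,hash)→1240 …(+2); best=540 via (B,nl_idx)
  {ABC}: card=30; try (C,nl_idx)→930, (C,hash)→1320, (C,merge)→1380, (B,nl_idx)→1410, (B,hash)→1780, (B,merge)→2140 …(+6); best=930 via (C,nl_idx)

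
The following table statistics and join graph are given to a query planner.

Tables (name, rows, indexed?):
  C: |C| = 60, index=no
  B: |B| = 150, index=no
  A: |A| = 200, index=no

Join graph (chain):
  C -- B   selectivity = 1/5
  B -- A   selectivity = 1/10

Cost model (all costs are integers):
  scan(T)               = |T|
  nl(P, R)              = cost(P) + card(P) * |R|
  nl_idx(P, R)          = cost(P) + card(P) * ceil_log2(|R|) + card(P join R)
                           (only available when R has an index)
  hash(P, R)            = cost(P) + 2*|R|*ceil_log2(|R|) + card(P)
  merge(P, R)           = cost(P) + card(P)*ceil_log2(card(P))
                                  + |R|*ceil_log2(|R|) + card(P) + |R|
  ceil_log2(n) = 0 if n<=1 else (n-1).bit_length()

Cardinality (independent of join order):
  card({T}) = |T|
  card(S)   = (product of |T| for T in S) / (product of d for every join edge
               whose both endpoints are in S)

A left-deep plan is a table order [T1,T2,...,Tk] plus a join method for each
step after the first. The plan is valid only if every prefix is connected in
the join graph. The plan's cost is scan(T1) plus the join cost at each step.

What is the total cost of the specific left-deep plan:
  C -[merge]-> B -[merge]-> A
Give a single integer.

step 1: scan C: cost=60, card=60
step 2: join B via merge
    card(P join B) = 60*150/(5) = 1800
    cost = 60 + 60*6 + 150*8 + 60 + 150 = 1830
step 3: join A via merge
    card(P join A) = 1800*200/(10) = 36000
    cost = 1830 + 1800*11 + 200*8 + 1800 + 200 = 25230

25230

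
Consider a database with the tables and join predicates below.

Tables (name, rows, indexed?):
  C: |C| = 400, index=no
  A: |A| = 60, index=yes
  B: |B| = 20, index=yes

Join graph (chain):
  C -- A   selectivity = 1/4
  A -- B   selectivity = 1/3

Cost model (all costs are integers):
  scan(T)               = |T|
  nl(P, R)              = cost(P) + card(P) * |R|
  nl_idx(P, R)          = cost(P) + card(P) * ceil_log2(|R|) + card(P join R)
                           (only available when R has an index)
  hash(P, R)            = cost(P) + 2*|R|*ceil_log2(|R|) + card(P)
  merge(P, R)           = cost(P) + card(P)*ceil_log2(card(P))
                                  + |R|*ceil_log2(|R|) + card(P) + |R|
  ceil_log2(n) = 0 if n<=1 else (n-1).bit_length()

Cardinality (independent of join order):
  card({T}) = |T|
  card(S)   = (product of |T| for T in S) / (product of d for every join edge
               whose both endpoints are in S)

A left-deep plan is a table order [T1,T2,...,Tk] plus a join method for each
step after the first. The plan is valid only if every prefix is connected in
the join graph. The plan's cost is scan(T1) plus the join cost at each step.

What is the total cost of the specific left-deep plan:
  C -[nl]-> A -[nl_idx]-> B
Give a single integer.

94400

step 1: scan C: cost=400, card=400
step 2: join A via nl
    card(P join A) = 400*60/(4) = 6000
    cost = 400 + 400*60 = 24400
step 3: join B via nl_idx
    card(P join B) = 6000*20/(3) = 40000
    cost = 24400 + 6000*5 + 40000 = 94400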